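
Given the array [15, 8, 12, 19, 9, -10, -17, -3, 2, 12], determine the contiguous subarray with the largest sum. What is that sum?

Using Kadane's algorithm on [15, 8, 12, 19, 9, -10, -17, -3, 2, 12]:

Scanning through the array:
Position 1 (value 8): max_ending_here = 23, max_so_far = 23
Position 2 (value 12): max_ending_here = 35, max_so_far = 35
Position 3 (value 19): max_ending_here = 54, max_so_far = 54
Position 4 (value 9): max_ending_here = 63, max_so_far = 63
Position 5 (value -10): max_ending_here = 53, max_so_far = 63
Position 6 (value -17): max_ending_here = 36, max_so_far = 63
Position 7 (value -3): max_ending_here = 33, max_so_far = 63
Position 8 (value 2): max_ending_here = 35, max_so_far = 63
Position 9 (value 12): max_ending_here = 47, max_so_far = 63

Maximum subarray: [15, 8, 12, 19, 9]
Maximum sum: 63

The maximum subarray is [15, 8, 12, 19, 9] with sum 63. This subarray runs from index 0 to index 4.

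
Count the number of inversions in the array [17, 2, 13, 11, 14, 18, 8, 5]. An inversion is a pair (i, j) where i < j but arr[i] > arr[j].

Finding inversions in [17, 2, 13, 11, 14, 18, 8, 5]:

(0, 1): arr[0]=17 > arr[1]=2
(0, 2): arr[0]=17 > arr[2]=13
(0, 3): arr[0]=17 > arr[3]=11
(0, 4): arr[0]=17 > arr[4]=14
(0, 6): arr[0]=17 > arr[6]=8
(0, 7): arr[0]=17 > arr[7]=5
(2, 3): arr[2]=13 > arr[3]=11
(2, 6): arr[2]=13 > arr[6]=8
(2, 7): arr[2]=13 > arr[7]=5
(3, 6): arr[3]=11 > arr[6]=8
(3, 7): arr[3]=11 > arr[7]=5
(4, 6): arr[4]=14 > arr[6]=8
(4, 7): arr[4]=14 > arr[7]=5
(5, 6): arr[5]=18 > arr[6]=8
(5, 7): arr[5]=18 > arr[7]=5
(6, 7): arr[6]=8 > arr[7]=5

Total inversions: 16

The array has 16 inversion(s): (0,1), (0,2), (0,3), (0,4), (0,6), (0,7), (2,3), (2,6), (2,7), (3,6), (3,7), (4,6), (4,7), (5,6), (5,7), (6,7). Each pair (i,j) satisfies i < j and arr[i] > arr[j].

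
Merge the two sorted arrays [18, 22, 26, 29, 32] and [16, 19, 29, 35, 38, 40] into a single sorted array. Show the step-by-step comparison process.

Merging process:

Compare 18 vs 16: take 16 from right. Merged: [16]
Compare 18 vs 19: take 18 from left. Merged: [16, 18]
Compare 22 vs 19: take 19 from right. Merged: [16, 18, 19]
Compare 22 vs 29: take 22 from left. Merged: [16, 18, 19, 22]
Compare 26 vs 29: take 26 from left. Merged: [16, 18, 19, 22, 26]
Compare 29 vs 29: take 29 from left. Merged: [16, 18, 19, 22, 26, 29]
Compare 32 vs 29: take 29 from right. Merged: [16, 18, 19, 22, 26, 29, 29]
Compare 32 vs 35: take 32 from left. Merged: [16, 18, 19, 22, 26, 29, 29, 32]
Append remaining from right: [35, 38, 40]. Merged: [16, 18, 19, 22, 26, 29, 29, 32, 35, 38, 40]

Final merged array: [16, 18, 19, 22, 26, 29, 29, 32, 35, 38, 40]
Total comparisons: 8

The merged array is [16, 18, 19, 22, 26, 29, 29, 32, 35, 38, 40], requiring 8 comparisons. The merge step runs in O(n) time where n is the total number of elements.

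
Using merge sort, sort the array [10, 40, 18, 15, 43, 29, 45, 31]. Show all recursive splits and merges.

Merge sort trace:

Split: [10, 40, 18, 15, 43, 29, 45, 31] -> [10, 40, 18, 15] and [43, 29, 45, 31]
  Split: [10, 40, 18, 15] -> [10, 40] and [18, 15]
    Split: [10, 40] -> [10] and [40]
    Merge: [10] + [40] -> [10, 40]
    Split: [18, 15] -> [18] and [15]
    Merge: [18] + [15] -> [15, 18]
  Merge: [10, 40] + [15, 18] -> [10, 15, 18, 40]
  Split: [43, 29, 45, 31] -> [43, 29] and [45, 31]
    Split: [43, 29] -> [43] and [29]
    Merge: [43] + [29] -> [29, 43]
    Split: [45, 31] -> [45] and [31]
    Merge: [45] + [31] -> [31, 45]
  Merge: [29, 43] + [31, 45] -> [29, 31, 43, 45]
Merge: [10, 15, 18, 40] + [29, 31, 43, 45] -> [10, 15, 18, 29, 31, 40, 43, 45]

Final sorted array: [10, 15, 18, 29, 31, 40, 43, 45]

The merge sort proceeds by recursively splitting the array and merging sorted halves.
After all merges, the sorted array is [10, 15, 18, 29, 31, 40, 43, 45].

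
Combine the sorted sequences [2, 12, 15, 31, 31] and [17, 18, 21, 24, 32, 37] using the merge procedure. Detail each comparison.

Merging process:

Compare 2 vs 17: take 2 from left. Merged: [2]
Compare 12 vs 17: take 12 from left. Merged: [2, 12]
Compare 15 vs 17: take 15 from left. Merged: [2, 12, 15]
Compare 31 vs 17: take 17 from right. Merged: [2, 12, 15, 17]
Compare 31 vs 18: take 18 from right. Merged: [2, 12, 15, 17, 18]
Compare 31 vs 21: take 21 from right. Merged: [2, 12, 15, 17, 18, 21]
Compare 31 vs 24: take 24 from right. Merged: [2, 12, 15, 17, 18, 21, 24]
Compare 31 vs 32: take 31 from left. Merged: [2, 12, 15, 17, 18, 21, 24, 31]
Compare 31 vs 32: take 31 from left. Merged: [2, 12, 15, 17, 18, 21, 24, 31, 31]
Append remaining from right: [32, 37]. Merged: [2, 12, 15, 17, 18, 21, 24, 31, 31, 32, 37]

Final merged array: [2, 12, 15, 17, 18, 21, 24, 31, 31, 32, 37]
Total comparisons: 9

The merged array is [2, 12, 15, 17, 18, 21, 24, 31, 31, 32, 37], requiring 9 comparisons. The merge step runs in O(n) time where n is the total number of elements.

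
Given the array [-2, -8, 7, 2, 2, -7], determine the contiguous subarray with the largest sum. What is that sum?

Using Kadane's algorithm on [-2, -8, 7, 2, 2, -7]:

Scanning through the array:
Position 1 (value -8): max_ending_here = -8, max_so_far = -2
Position 2 (value 7): max_ending_here = 7, max_so_far = 7
Position 3 (value 2): max_ending_here = 9, max_so_far = 9
Position 4 (value 2): max_ending_here = 11, max_so_far = 11
Position 5 (value -7): max_ending_here = 4, max_so_far = 11

Maximum subarray: [7, 2, 2]
Maximum sum: 11

The maximum subarray is [7, 2, 2] with sum 11. This subarray runs from index 2 to index 4.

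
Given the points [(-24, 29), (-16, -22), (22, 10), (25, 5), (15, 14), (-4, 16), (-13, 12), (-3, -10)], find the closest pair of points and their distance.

Computing all pairwise distances among 8 points:

d((-24, 29), (-16, -22)) = 51.6236
d((-24, 29), (22, 10)) = 49.7695
d((-24, 29), (25, 5)) = 54.5619
d((-24, 29), (15, 14)) = 41.7852
d((-24, 29), (-4, 16)) = 23.8537
d((-24, 29), (-13, 12)) = 20.2485
d((-24, 29), (-3, -10)) = 44.2945
d((-16, -22), (22, 10)) = 49.679
d((-16, -22), (25, 5)) = 49.0918
d((-16, -22), (15, 14)) = 47.5079
d((-16, -22), (-4, 16)) = 39.8497
d((-16, -22), (-13, 12)) = 34.1321
d((-16, -22), (-3, -10)) = 17.6918
d((22, 10), (25, 5)) = 5.831 <-- minimum
d((22, 10), (15, 14)) = 8.0623
d((22, 10), (-4, 16)) = 26.6833
d((22, 10), (-13, 12)) = 35.0571
d((22, 10), (-3, -10)) = 32.0156
d((25, 5), (15, 14)) = 13.4536
d((25, 5), (-4, 16)) = 31.0161
d((25, 5), (-13, 12)) = 38.6394
d((25, 5), (-3, -10)) = 31.7648
d((15, 14), (-4, 16)) = 19.105
d((15, 14), (-13, 12)) = 28.0713
d((15, 14), (-3, -10)) = 30.0
d((-4, 16), (-13, 12)) = 9.8489
d((-4, 16), (-3, -10)) = 26.0192
d((-13, 12), (-3, -10)) = 24.1661

Closest pair: (22, 10) and (25, 5) with distance 5.831

The closest pair is (22, 10) and (25, 5) with Euclidean distance 5.831. For 8 points, brute-force pairwise comparison is shown above. For large n, the divide-and-conquer algorithm (sort by x, recurse on halves, check the dividing strip) achieves O(n log n).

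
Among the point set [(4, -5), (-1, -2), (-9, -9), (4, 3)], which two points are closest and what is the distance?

Computing all pairwise distances among 4 points:

d((4, -5), (-1, -2)) = 5.831 <-- minimum
d((4, -5), (-9, -9)) = 13.6015
d((4, -5), (4, 3)) = 8.0
d((-1, -2), (-9, -9)) = 10.6301
d((-1, -2), (4, 3)) = 7.0711
d((-9, -9), (4, 3)) = 17.6918

Closest pair: (4, -5) and (-1, -2) with distance 5.831

The closest pair is (4, -5) and (-1, -2) with Euclidean distance 5.831. For 4 points, brute-force pairwise comparison is shown above. For large n, the divide-and-conquer algorithm (sort by x, recurse on halves, check the dividing strip) achieves O(n log n).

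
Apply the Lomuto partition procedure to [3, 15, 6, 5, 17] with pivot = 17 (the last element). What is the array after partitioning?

Lomuto partition with pivot = 17:

Initial array: [3, 15, 6, 5, 17]

arr[0]=3 <= 17: swap with position 0, array becomes [3, 15, 6, 5, 17]
arr[1]=15 <= 17: swap with position 1, array becomes [3, 15, 6, 5, 17]
arr[2]=6 <= 17: swap with position 2, array becomes [3, 15, 6, 5, 17]
arr[3]=5 <= 17: swap with position 3, array becomes [3, 15, 6, 5, 17]

Place pivot at position 4: [3, 15, 6, 5, 17]
Pivot position: 4

After partitioning with pivot 17, the array becomes [3, 15, 6, 5, 17]. The pivot is placed at index 4. All elements to the left of the pivot are <= 17, and all elements to the right are > 17.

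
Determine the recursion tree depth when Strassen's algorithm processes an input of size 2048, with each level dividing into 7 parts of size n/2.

For divide and conquer with division factor 2:

Problem sizes at each level:
Level 0: 2048
Level 1: 1024
Level 2: 512
Level 3: 256
Level 4: 128
Level 5: 64
Level 6: 32
Level 7: 16
Level 8: 8
Level 9: 4
Level 10: 2
Level 11: 1

The root is level 0 and the size-1 base case is level 11 (the tree spans levels 0 through 11, i.e. 12 levels counting the root), so the depth is the number of divisions: log_2(2048) = 11

The recursion tree depth is log_2(2048) = 11. At each level, the problem size is divided by 2, so it takes 11 divisions to reduce to a base case of size 1. The algorithm makes 7 recursive calls at each level.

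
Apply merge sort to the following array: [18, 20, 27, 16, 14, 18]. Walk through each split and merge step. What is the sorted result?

Merge sort trace:

Split: [18, 20, 27, 16, 14, 18] -> [18, 20, 27] and [16, 14, 18]
  Split: [18, 20, 27] -> [18] and [20, 27]
    Split: [20, 27] -> [20] and [27]
    Merge: [20] + [27] -> [20, 27]
  Merge: [18] + [20, 27] -> [18, 20, 27]
  Split: [16, 14, 18] -> [16] and [14, 18]
    Split: [14, 18] -> [14] and [18]
    Merge: [14] + [18] -> [14, 18]
  Merge: [16] + [14, 18] -> [14, 16, 18]
Merge: [18, 20, 27] + [14, 16, 18] -> [14, 16, 18, 18, 20, 27]

Final sorted array: [14, 16, 18, 18, 20, 27]

The merge sort proceeds by recursively splitting the array and merging sorted halves.
After all merges, the sorted array is [14, 16, 18, 18, 20, 27].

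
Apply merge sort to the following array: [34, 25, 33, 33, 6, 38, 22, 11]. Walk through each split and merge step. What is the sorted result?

Merge sort trace:

Split: [34, 25, 33, 33, 6, 38, 22, 11] -> [34, 25, 33, 33] and [6, 38, 22, 11]
  Split: [34, 25, 33, 33] -> [34, 25] and [33, 33]
    Split: [34, 25] -> [34] and [25]
    Merge: [34] + [25] -> [25, 34]
    Split: [33, 33] -> [33] and [33]
    Merge: [33] + [33] -> [33, 33]
  Merge: [25, 34] + [33, 33] -> [25, 33, 33, 34]
  Split: [6, 38, 22, 11] -> [6, 38] and [22, 11]
    Split: [6, 38] -> [6] and [38]
    Merge: [6] + [38] -> [6, 38]
    Split: [22, 11] -> [22] and [11]
    Merge: [22] + [11] -> [11, 22]
  Merge: [6, 38] + [11, 22] -> [6, 11, 22, 38]
Merge: [25, 33, 33, 34] + [6, 11, 22, 38] -> [6, 11, 22, 25, 33, 33, 34, 38]

Final sorted array: [6, 11, 22, 25, 33, 33, 34, 38]

The merge sort proceeds by recursively splitting the array and merging sorted halves.
After all merges, the sorted array is [6, 11, 22, 25, 33, 33, 34, 38].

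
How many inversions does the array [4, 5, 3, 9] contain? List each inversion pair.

Finding inversions in [4, 5, 3, 9]:

(0, 2): arr[0]=4 > arr[2]=3
(1, 2): arr[1]=5 > arr[2]=3

Total inversions: 2

The array has 2 inversion(s): (0,2), (1,2). Each pair (i,j) satisfies i < j and arr[i] > arr[j].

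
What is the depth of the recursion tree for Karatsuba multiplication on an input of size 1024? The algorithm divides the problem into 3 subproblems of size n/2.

For divide and conquer with division factor 2:

Problem sizes at each level:
Level 0: 1024
Level 1: 512
Level 2: 256
Level 3: 128
Level 4: 64
Level 5: 32
Level 6: 16
Level 7: 8
Level 8: 4
Level 9: 2
Level 10: 1

The root is level 0 and the size-1 base case is level 10 (the tree spans levels 0 through 10, i.e. 11 levels counting the root), so the depth is the number of divisions: log_2(1024) = 10

The recursion tree depth is log_2(1024) = 10. At each level, the problem size is divided by 2, so it takes 10 divisions to reduce to a base case of size 1. The algorithm makes 3 recursive calls at each level.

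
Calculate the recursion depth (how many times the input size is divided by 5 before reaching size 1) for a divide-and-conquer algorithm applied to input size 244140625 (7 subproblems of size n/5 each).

For divide and conquer with division factor 5:

Problem sizes at each level:
Level 0: 244140625
Level 1: 48828125
Level 2: 9765625
Level 3: 1953125
Level 4: 390625
Level 5: 78125
Level 6: 15625
Level 7: 3125
Level 8: 625
Level 9: 125
Level 10: 25
Level 11: 5
Level 12: 1

The root is level 0 and the size-1 base case is level 12 (the tree spans levels 0 through 12, i.e. 13 levels counting the root), so the depth is the number of divisions: log_5(244140625) = 12

The recursion tree depth is log_5(244140625) = 12. At each level, the problem size is divided by 5, so it takes 12 divisions to reduce to a base case of size 1. The algorithm makes 7 recursive calls at each level.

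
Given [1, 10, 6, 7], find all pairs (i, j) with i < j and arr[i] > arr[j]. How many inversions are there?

Finding inversions in [1, 10, 6, 7]:

(1, 2): arr[1]=10 > arr[2]=6
(1, 3): arr[1]=10 > arr[3]=7

Total inversions: 2

The array has 2 inversion(s): (1,2), (1,3). Each pair (i,j) satisfies i < j and arr[i] > arr[j].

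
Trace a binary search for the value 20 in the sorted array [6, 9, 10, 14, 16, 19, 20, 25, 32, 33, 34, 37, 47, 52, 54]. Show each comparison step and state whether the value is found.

Binary search for 20 in [6, 9, 10, 14, 16, 19, 20, 25, 32, 33, 34, 37, 47, 52, 54]:

lo=0, hi=14, mid=7, arr[mid]=25 -> 25 > 20, search left half
lo=0, hi=6, mid=3, arr[mid]=14 -> 14 < 20, search right half
lo=4, hi=6, mid=5, arr[mid]=19 -> 19 < 20, search right half
lo=6, hi=6, mid=6, arr[mid]=20 -> Found target at index 6!

Binary search finds 20 at index 6 after 4 comparisons. The search repeatedly halves the search space by comparing with the middle element.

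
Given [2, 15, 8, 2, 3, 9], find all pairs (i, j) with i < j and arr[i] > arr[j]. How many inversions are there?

Finding inversions in [2, 15, 8, 2, 3, 9]:

(1, 2): arr[1]=15 > arr[2]=8
(1, 3): arr[1]=15 > arr[3]=2
(1, 4): arr[1]=15 > arr[4]=3
(1, 5): arr[1]=15 > arr[5]=9
(2, 3): arr[2]=8 > arr[3]=2
(2, 4): arr[2]=8 > arr[4]=3

Total inversions: 6

The array has 6 inversion(s): (1,2), (1,3), (1,4), (1,5), (2,3), (2,4). Each pair (i,j) satisfies i < j and arr[i] > arr[j].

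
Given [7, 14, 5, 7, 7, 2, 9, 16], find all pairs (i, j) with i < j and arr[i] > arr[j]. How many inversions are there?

Finding inversions in [7, 14, 5, 7, 7, 2, 9, 16]:

(0, 2): arr[0]=7 > arr[2]=5
(0, 5): arr[0]=7 > arr[5]=2
(1, 2): arr[1]=14 > arr[2]=5
(1, 3): arr[1]=14 > arr[3]=7
(1, 4): arr[1]=14 > arr[4]=7
(1, 5): arr[1]=14 > arr[5]=2
(1, 6): arr[1]=14 > arr[6]=9
(2, 5): arr[2]=5 > arr[5]=2
(3, 5): arr[3]=7 > arr[5]=2
(4, 5): arr[4]=7 > arr[5]=2

Total inversions: 10

The array has 10 inversion(s): (0,2), (0,5), (1,2), (1,3), (1,4), (1,5), (1,6), (2,5), (3,5), (4,5). Each pair (i,j) satisfies i < j and arr[i] > arr[j].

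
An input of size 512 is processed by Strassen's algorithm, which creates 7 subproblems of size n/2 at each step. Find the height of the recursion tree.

For divide and conquer with division factor 2:

Problem sizes at each level:
Level 0: 512
Level 1: 256
Level 2: 128
Level 3: 64
Level 4: 32
Level 5: 16
Level 6: 8
Level 7: 4
Level 8: 2
Level 9: 1

The root is level 0 and the size-1 base case is level 9 (the tree spans levels 0 through 9, i.e. 10 levels counting the root), so the depth is the number of divisions: log_2(512) = 9

The recursion tree depth is log_2(512) = 9. At each level, the problem size is divided by 2, so it takes 9 divisions to reduce to a base case of size 1. The algorithm makes 7 recursive calls at each level.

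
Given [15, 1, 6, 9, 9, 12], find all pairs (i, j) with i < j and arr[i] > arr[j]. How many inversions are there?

Finding inversions in [15, 1, 6, 9, 9, 12]:

(0, 1): arr[0]=15 > arr[1]=1
(0, 2): arr[0]=15 > arr[2]=6
(0, 3): arr[0]=15 > arr[3]=9
(0, 4): arr[0]=15 > arr[4]=9
(0, 5): arr[0]=15 > arr[5]=12

Total inversions: 5

The array has 5 inversion(s): (0,1), (0,2), (0,3), (0,4), (0,5). Each pair (i,j) satisfies i < j and arr[i] > arr[j].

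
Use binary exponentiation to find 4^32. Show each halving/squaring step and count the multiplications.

Computing 4^32 by squaring (build up from 4^1; each line after the first costs one multiplication):

4^1 = 4
4^2 = (4^1)^2 = 4^2 = 16
4^4 = (4^2)^2 = 16^2 = 256
4^8 = (4^4)^2 = 256^2 = 65536
4^16 = (4^8)^2 = 65536^2 = 4294967296
4^32 = (4^16)^2 = 4294967296^2 = 18446744073709551616

Result: 18446744073709551616
Multiplications needed: 5 (5 lines after 4^1)

4^32 = 18446744073709551616. Using exponentiation by squaring, this requires 5 multiplications. The key idea: if the exponent is even, square the half-power; if odd, multiply by the base once.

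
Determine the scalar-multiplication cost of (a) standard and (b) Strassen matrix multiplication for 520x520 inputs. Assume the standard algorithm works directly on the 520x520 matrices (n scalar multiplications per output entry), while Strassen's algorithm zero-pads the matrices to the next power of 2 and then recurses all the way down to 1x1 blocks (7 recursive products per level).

Matrix multiplication for 520x520 matrices:

Strassen's algorithm requires power-of-2 dimensions. Pad 520x520 to 1024x1024 (next power of 2).

Standard algorithm: 520^3 = 140608000 multiplications
Strassen's algorithm: 7^(log2(1024)) = 7^10 = 282475249 multiplications
Difference: 140608000 - 282475249 = -141867249 (Strassen uses MORE here due to padding overhead — for small or just-over-power-of-2 n, padding can outweigh the per-level savings)

Standard: 140608000 multiplications (520^3). Strassen: 282475249 multiplications (7^10, after padding to 1024x1024). Strassen reduces 8 recursive multiplications to 7 at each level.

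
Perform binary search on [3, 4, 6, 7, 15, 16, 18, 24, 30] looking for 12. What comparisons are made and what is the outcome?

Binary search for 12 in [3, 4, 6, 7, 15, 16, 18, 24, 30]:

lo=0, hi=8, mid=4, arr[mid]=15 -> 15 > 12, search left half
lo=0, hi=3, mid=1, arr[mid]=4 -> 4 < 12, search right half
lo=2, hi=3, mid=2, arr[mid]=6 -> 6 < 12, search right half
lo=3, hi=3, mid=3, arr[mid]=7 -> 7 < 12, search right half
lo=4 > hi=3, target 12 not found

Binary search determines that 12 is not in the array after 4 comparisons. The search space was exhausted without finding the target.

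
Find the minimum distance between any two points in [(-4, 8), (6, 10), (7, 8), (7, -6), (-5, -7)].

Computing all pairwise distances among 5 points:

d((-4, 8), (6, 10)) = 10.198
d((-4, 8), (7, 8)) = 11.0
d((-4, 8), (7, -6)) = 17.8045
d((-4, 8), (-5, -7)) = 15.0333
d((6, 10), (7, 8)) = 2.2361 <-- minimum
d((6, 10), (7, -6)) = 16.0312
d((6, 10), (-5, -7)) = 20.2485
d((7, 8), (7, -6)) = 14.0
d((7, 8), (-5, -7)) = 19.2094
d((7, -6), (-5, -7)) = 12.0416

Closest pair: (6, 10) and (7, 8) with distance 2.2361

The closest pair is (6, 10) and (7, 8) with Euclidean distance 2.2361. For 5 points, brute-force pairwise comparison is shown above. For large n, the divide-and-conquer algorithm (sort by x, recurse on halves, check the dividing strip) achieves O(n log n).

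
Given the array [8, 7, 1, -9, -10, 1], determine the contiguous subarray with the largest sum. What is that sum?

Using Kadane's algorithm on [8, 7, 1, -9, -10, 1]:

Scanning through the array:
Position 1 (value 7): max_ending_here = 15, max_so_far = 15
Position 2 (value 1): max_ending_here = 16, max_so_far = 16
Position 3 (value -9): max_ending_here = 7, max_so_far = 16
Position 4 (value -10): max_ending_here = -3, max_so_far = 16
Position 5 (value 1): max_ending_here = 1, max_so_far = 16

Maximum subarray: [8, 7, 1]
Maximum sum: 16

The maximum subarray is [8, 7, 1] with sum 16. This subarray runs from index 0 to index 2.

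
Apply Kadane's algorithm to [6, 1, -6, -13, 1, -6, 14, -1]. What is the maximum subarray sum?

Using Kadane's algorithm on [6, 1, -6, -13, 1, -6, 14, -1]:

Scanning through the array:
Position 1 (value 1): max_ending_here = 7, max_so_far = 7
Position 2 (value -6): max_ending_here = 1, max_so_far = 7
Position 3 (value -13): max_ending_here = -12, max_so_far = 7
Position 4 (value 1): max_ending_here = 1, max_so_far = 7
Position 5 (value -6): max_ending_here = -5, max_so_far = 7
Position 6 (value 14): max_ending_here = 14, max_so_far = 14
Position 7 (value -1): max_ending_here = 13, max_so_far = 14

Maximum subarray: [14]
Maximum sum: 14

The maximum subarray is [14] with sum 14. This subarray runs from index 6 to index 6.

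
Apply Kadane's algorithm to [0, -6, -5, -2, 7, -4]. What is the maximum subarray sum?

Using Kadane's algorithm on [0, -6, -5, -2, 7, -4]:

Scanning through the array:
Position 1 (value -6): max_ending_here = -6, max_so_far = 0
Position 2 (value -5): max_ending_here = -5, max_so_far = 0
Position 3 (value -2): max_ending_here = -2, max_so_far = 0
Position 4 (value 7): max_ending_here = 7, max_so_far = 7
Position 5 (value -4): max_ending_here = 3, max_so_far = 7

Maximum subarray: [7]
Maximum sum: 7

The maximum subarray is [7] with sum 7. This subarray runs from index 4 to index 4.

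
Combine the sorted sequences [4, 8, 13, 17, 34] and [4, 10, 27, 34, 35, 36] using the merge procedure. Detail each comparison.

Merging process:

Compare 4 vs 4: take 4 from left. Merged: [4]
Compare 8 vs 4: take 4 from right. Merged: [4, 4]
Compare 8 vs 10: take 8 from left. Merged: [4, 4, 8]
Compare 13 vs 10: take 10 from right. Merged: [4, 4, 8, 10]
Compare 13 vs 27: take 13 from left. Merged: [4, 4, 8, 10, 13]
Compare 17 vs 27: take 17 from left. Merged: [4, 4, 8, 10, 13, 17]
Compare 34 vs 27: take 27 from right. Merged: [4, 4, 8, 10, 13, 17, 27]
Compare 34 vs 34: take 34 from left. Merged: [4, 4, 8, 10, 13, 17, 27, 34]
Append remaining from right: [34, 35, 36]. Merged: [4, 4, 8, 10, 13, 17, 27, 34, 34, 35, 36]

Final merged array: [4, 4, 8, 10, 13, 17, 27, 34, 34, 35, 36]
Total comparisons: 8

The merged array is [4, 4, 8, 10, 13, 17, 27, 34, 34, 35, 36], requiring 8 comparisons. The merge step runs in O(n) time where n is the total number of elements.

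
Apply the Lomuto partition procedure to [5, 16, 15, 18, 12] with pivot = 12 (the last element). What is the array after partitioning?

Lomuto partition with pivot = 12:

Initial array: [5, 16, 15, 18, 12]

arr[0]=5 <= 12: swap with position 0, array becomes [5, 16, 15, 18, 12]
arr[1]=16 > 12: no swap
arr[2]=15 > 12: no swap
arr[3]=18 > 12: no swap

Place pivot at position 1: [5, 12, 15, 18, 16]
Pivot position: 1

After partitioning with pivot 12, the array becomes [5, 12, 15, 18, 16]. The pivot is placed at index 1. All elements to the left of the pivot are <= 12, and all elements to the right are > 12.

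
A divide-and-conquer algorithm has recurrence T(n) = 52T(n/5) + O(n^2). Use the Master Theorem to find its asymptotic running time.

Master Theorem for T(n) = 52T(n/5) + O(n^2):

a = 52, b = 5, c = 2
log_b(a) = log_5(52) = 2.4550

Case 1: c = 2 < log_5(52) = 2.4550
T(n) = O(n^(log_5 52))

For T(n) = 52T(n/5) + O(n^2): log_5(52) = 2.4550. This is Case 1 of the Master Theorem (c < log_b(a), work dominated by leaves), giving O(n^(log_5 52)).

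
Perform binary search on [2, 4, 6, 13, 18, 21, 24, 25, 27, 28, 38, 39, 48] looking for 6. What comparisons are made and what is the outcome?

Binary search for 6 in [2, 4, 6, 13, 18, 21, 24, 25, 27, 28, 38, 39, 48]:

lo=0, hi=12, mid=6, arr[mid]=24 -> 24 > 6, search left half
lo=0, hi=5, mid=2, arr[mid]=6 -> Found target at index 2!

Binary search finds 6 at index 2 after 2 comparisons. The search repeatedly halves the search space by comparing with the middle element.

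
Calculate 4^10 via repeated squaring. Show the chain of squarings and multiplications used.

Computing 4^10 by squaring (build up from 4^1; each line after the first costs one multiplication):

4^1 = 4
4^2 = (4^1)^2 = 4^2 = 16
4^4 = (4^2)^2 = 16^2 = 256
4^5 = 4 * 4^4 = 4 * 256 = 1024
4^10 = (4^5)^2 = 1024^2 = 1048576

Result: 1048576
Multiplications needed: 4 (4 lines after 4^1)

4^10 = 1048576. Using exponentiation by squaring, this requires 4 multiplications. The key idea: if the exponent is even, square the half-power; if odd, multiply by the base once.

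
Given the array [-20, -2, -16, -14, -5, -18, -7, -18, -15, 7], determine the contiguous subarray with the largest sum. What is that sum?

Using Kadane's algorithm on [-20, -2, -16, -14, -5, -18, -7, -18, -15, 7]:

Scanning through the array:
Position 1 (value -2): max_ending_here = -2, max_so_far = -2
Position 2 (value -16): max_ending_here = -16, max_so_far = -2
Position 3 (value -14): max_ending_here = -14, max_so_far = -2
Position 4 (value -5): max_ending_here = -5, max_so_far = -2
Position 5 (value -18): max_ending_here = -18, max_so_far = -2
Position 6 (value -7): max_ending_here = -7, max_so_far = -2
Position 7 (value -18): max_ending_here = -18, max_so_far = -2
Position 8 (value -15): max_ending_here = -15, max_so_far = -2
Position 9 (value 7): max_ending_here = 7, max_so_far = 7

Maximum subarray: [7]
Maximum sum: 7

The maximum subarray is [7] with sum 7. This subarray runs from index 9 to index 9.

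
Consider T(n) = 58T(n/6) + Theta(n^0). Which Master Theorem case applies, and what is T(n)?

Master Theorem for T(n) = 58T(n/6) + O(n^0):

a = 58, b = 6, c = 0
log_b(a) = log_6(58) = 2.2662

Case 1: c = 0 < log_6(58) = 2.2662
T(n) = O(n^(log_6 58))

For T(n) = 58T(n/6) + O(n^0): log_6(58) = 2.2662. This is Case 1 of the Master Theorem (c < log_b(a), work dominated by leaves), giving O(n^(log_6 58)).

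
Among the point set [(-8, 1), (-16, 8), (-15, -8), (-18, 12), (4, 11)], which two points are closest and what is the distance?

Computing all pairwise distances among 5 points:

d((-8, 1), (-16, 8)) = 10.6301
d((-8, 1), (-15, -8)) = 11.4018
d((-8, 1), (-18, 12)) = 14.8661
d((-8, 1), (4, 11)) = 15.6205
d((-16, 8), (-15, -8)) = 16.0312
d((-16, 8), (-18, 12)) = 4.4721 <-- minimum
d((-16, 8), (4, 11)) = 20.2237
d((-15, -8), (-18, 12)) = 20.2237
d((-15, -8), (4, 11)) = 26.8701
d((-18, 12), (4, 11)) = 22.0227

Closest pair: (-16, 8) and (-18, 12) with distance 4.4721

The closest pair is (-16, 8) and (-18, 12) with Euclidean distance 4.4721. For 5 points, brute-force pairwise comparison is shown above. For large n, the divide-and-conquer algorithm (sort by x, recurse on halves, check the dividing strip) achieves O(n log n).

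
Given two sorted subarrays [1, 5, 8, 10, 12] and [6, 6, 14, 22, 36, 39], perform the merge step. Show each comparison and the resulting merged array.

Merging process:

Compare 1 vs 6: take 1 from left. Merged: [1]
Compare 5 vs 6: take 5 from left. Merged: [1, 5]
Compare 8 vs 6: take 6 from right. Merged: [1, 5, 6]
Compare 8 vs 6: take 6 from right. Merged: [1, 5, 6, 6]
Compare 8 vs 14: take 8 from left. Merged: [1, 5, 6, 6, 8]
Compare 10 vs 14: take 10 from left. Merged: [1, 5, 6, 6, 8, 10]
Compare 12 vs 14: take 12 from left. Merged: [1, 5, 6, 6, 8, 10, 12]
Append remaining from right: [14, 22, 36, 39]. Merged: [1, 5, 6, 6, 8, 10, 12, 14, 22, 36, 39]

Final merged array: [1, 5, 6, 6, 8, 10, 12, 14, 22, 36, 39]
Total comparisons: 7

The merged array is [1, 5, 6, 6, 8, 10, 12, 14, 22, 36, 39], requiring 7 comparisons. The merge step runs in O(n) time where n is the total number of elements.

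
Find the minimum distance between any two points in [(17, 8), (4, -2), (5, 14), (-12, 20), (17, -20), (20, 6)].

Computing all pairwise distances among 6 points:

d((17, 8), (4, -2)) = 16.4012
d((17, 8), (5, 14)) = 13.4164
d((17, 8), (-12, 20)) = 31.3847
d((17, 8), (17, -20)) = 28.0
d((17, 8), (20, 6)) = 3.6056 <-- minimum
d((4, -2), (5, 14)) = 16.0312
d((4, -2), (-12, 20)) = 27.2029
d((4, -2), (17, -20)) = 22.2036
d((4, -2), (20, 6)) = 17.8885
d((5, 14), (-12, 20)) = 18.0278
d((5, 14), (17, -20)) = 36.0555
d((5, 14), (20, 6)) = 17.0
d((-12, 20), (17, -20)) = 49.4065
d((-12, 20), (20, 6)) = 34.9285
d((17, -20), (20, 6)) = 26.1725

Closest pair: (17, 8) and (20, 6) with distance 3.6056

The closest pair is (17, 8) and (20, 6) with Euclidean distance 3.6056. For 6 points, brute-force pairwise comparison is shown above. For large n, the divide-and-conquer algorithm (sort by x, recurse on halves, check the dividing strip) achieves O(n log n).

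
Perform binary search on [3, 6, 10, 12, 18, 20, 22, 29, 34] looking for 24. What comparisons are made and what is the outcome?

Binary search for 24 in [3, 6, 10, 12, 18, 20, 22, 29, 34]:

lo=0, hi=8, mid=4, arr[mid]=18 -> 18 < 24, search right half
lo=5, hi=8, mid=6, arr[mid]=22 -> 22 < 24, search right half
lo=7, hi=8, mid=7, arr[mid]=29 -> 29 > 24, search left half
lo=7 > hi=6, target 24 not found

Binary search determines that 24 is not in the array after 3 comparisons. The search space was exhausted without finding the target.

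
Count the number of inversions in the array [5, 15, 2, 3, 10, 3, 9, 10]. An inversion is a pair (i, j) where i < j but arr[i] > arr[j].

Finding inversions in [5, 15, 2, 3, 10, 3, 9, 10]:

(0, 2): arr[0]=5 > arr[2]=2
(0, 3): arr[0]=5 > arr[3]=3
(0, 5): arr[0]=5 > arr[5]=3
(1, 2): arr[1]=15 > arr[2]=2
(1, 3): arr[1]=15 > arr[3]=3
(1, 4): arr[1]=15 > arr[4]=10
(1, 5): arr[1]=15 > arr[5]=3
(1, 6): arr[1]=15 > arr[6]=9
(1, 7): arr[1]=15 > arr[7]=10
(4, 5): arr[4]=10 > arr[5]=3
(4, 6): arr[4]=10 > arr[6]=9

Total inversions: 11

The array has 11 inversion(s): (0,2), (0,3), (0,5), (1,2), (1,3), (1,4), (1,5), (1,6), (1,7), (4,5), (4,6). Each pair (i,j) satisfies i < j and arr[i] > arr[j].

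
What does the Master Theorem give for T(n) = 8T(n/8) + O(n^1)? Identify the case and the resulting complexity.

Master Theorem for T(n) = 8T(n/8) + O(n^1):

a = 8, b = 8, c = 1
log_b(a) = log_8(8) = 1.0000

Case 2: c = 1 = log_8(8) = 1.0000
T(n) = O(n^1 log n) = O(n log n)

For T(n) = 8T(n/8) + O(n^1): log_8(8) = 1.0000. This is Case 2 of the Master Theorem (c = log_b(a), equal work at all levels), giving O(n log n).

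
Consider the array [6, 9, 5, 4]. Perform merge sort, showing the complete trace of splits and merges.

Merge sort trace:

Split: [6, 9, 5, 4] -> [6, 9] and [5, 4]
  Split: [6, 9] -> [6] and [9]
  Merge: [6] + [9] -> [6, 9]
  Split: [5, 4] -> [5] and [4]
  Merge: [5] + [4] -> [4, 5]
Merge: [6, 9] + [4, 5] -> [4, 5, 6, 9]

Final sorted array: [4, 5, 6, 9]

The merge sort proceeds by recursively splitting the array and merging sorted halves.
After all merges, the sorted array is [4, 5, 6, 9].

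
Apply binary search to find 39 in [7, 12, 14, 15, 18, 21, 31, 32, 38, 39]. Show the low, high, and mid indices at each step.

Binary search for 39 in [7, 12, 14, 15, 18, 21, 31, 32, 38, 39]:

lo=0, hi=9, mid=4, arr[mid]=18 -> 18 < 39, search right half
lo=5, hi=9, mid=7, arr[mid]=32 -> 32 < 39, search right half
lo=8, hi=9, mid=8, arr[mid]=38 -> 38 < 39, search right half
lo=9, hi=9, mid=9, arr[mid]=39 -> Found target at index 9!

Binary search finds 39 at index 9 after 4 comparisons. The search repeatedly halves the search space by comparing with the middle element.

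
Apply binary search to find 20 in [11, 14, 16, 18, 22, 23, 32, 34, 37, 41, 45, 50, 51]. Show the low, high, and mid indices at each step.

Binary search for 20 in [11, 14, 16, 18, 22, 23, 32, 34, 37, 41, 45, 50, 51]:

lo=0, hi=12, mid=6, arr[mid]=32 -> 32 > 20, search left half
lo=0, hi=5, mid=2, arr[mid]=16 -> 16 < 20, search right half
lo=3, hi=5, mid=4, arr[mid]=22 -> 22 > 20, search left half
lo=3, hi=3, mid=3, arr[mid]=18 -> 18 < 20, search right half
lo=4 > hi=3, target 20 not found

Binary search determines that 20 is not in the array after 4 comparisons. The search space was exhausted without finding the target.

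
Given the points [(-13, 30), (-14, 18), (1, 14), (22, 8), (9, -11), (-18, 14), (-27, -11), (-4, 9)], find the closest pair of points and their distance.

Computing all pairwise distances among 8 points:

d((-13, 30), (-14, 18)) = 12.0416
d((-13, 30), (1, 14)) = 21.2603
d((-13, 30), (22, 8)) = 41.3401
d((-13, 30), (9, -11)) = 46.5296
d((-13, 30), (-18, 14)) = 16.7631
d((-13, 30), (-27, -11)) = 43.3244
d((-13, 30), (-4, 9)) = 22.8473
d((-14, 18), (1, 14)) = 15.5242
d((-14, 18), (22, 8)) = 37.3631
d((-14, 18), (9, -11)) = 37.0135
d((-14, 18), (-18, 14)) = 5.6569 <-- minimum
d((-14, 18), (-27, -11)) = 31.7805
d((-14, 18), (-4, 9)) = 13.4536
d((1, 14), (22, 8)) = 21.8403
d((1, 14), (9, -11)) = 26.2488
d((1, 14), (-18, 14)) = 19.0
d((1, 14), (-27, -11)) = 37.5366
d((1, 14), (-4, 9)) = 7.0711
d((22, 8), (9, -11)) = 23.0217
d((22, 8), (-18, 14)) = 40.4475
d((22, 8), (-27, -11)) = 52.5547
d((22, 8), (-4, 9)) = 26.0192
d((9, -11), (-18, 14)) = 36.7967
d((9, -11), (-27, -11)) = 36.0
d((9, -11), (-4, 9)) = 23.8537
d((-18, 14), (-27, -11)) = 26.5707
d((-18, 14), (-4, 9)) = 14.8661
d((-27, -11), (-4, 9)) = 30.4795

Closest pair: (-14, 18) and (-18, 14) with distance 5.6569

The closest pair is (-14, 18) and (-18, 14) with Euclidean distance 5.6569. For 8 points, brute-force pairwise comparison is shown above. For large n, the divide-and-conquer algorithm (sort by x, recurse on halves, check the dividing strip) achieves O(n log n).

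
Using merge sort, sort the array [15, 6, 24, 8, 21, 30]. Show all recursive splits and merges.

Merge sort trace:

Split: [15, 6, 24, 8, 21, 30] -> [15, 6, 24] and [8, 21, 30]
  Split: [15, 6, 24] -> [15] and [6, 24]
    Split: [6, 24] -> [6] and [24]
    Merge: [6] + [24] -> [6, 24]
  Merge: [15] + [6, 24] -> [6, 15, 24]
  Split: [8, 21, 30] -> [8] and [21, 30]
    Split: [21, 30] -> [21] and [30]
    Merge: [21] + [30] -> [21, 30]
  Merge: [8] + [21, 30] -> [8, 21, 30]
Merge: [6, 15, 24] + [8, 21, 30] -> [6, 8, 15, 21, 24, 30]

Final sorted array: [6, 8, 15, 21, 24, 30]

The merge sort proceeds by recursively splitting the array and merging sorted halves.
After all merges, the sorted array is [6, 8, 15, 21, 24, 30].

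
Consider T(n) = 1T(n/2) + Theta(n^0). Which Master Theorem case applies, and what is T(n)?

Master Theorem for T(n) = 1T(n/2) + O(n^0):

a = 1, b = 2, c = 0
log_b(a) = log_2(1) = 0.0000

Case 2: c = 0 = log_2(1) = 0.0000
T(n) = O(n^0 log n) = O(log n)

For T(n) = 1T(n/2) + O(n^0): log_2(1) = 0.0000. This is Case 2 of the Master Theorem (c = log_b(a), equal work at all levels), giving O(log n).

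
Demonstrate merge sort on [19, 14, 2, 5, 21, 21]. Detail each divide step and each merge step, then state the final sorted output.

Merge sort trace:

Split: [19, 14, 2, 5, 21, 21] -> [19, 14, 2] and [5, 21, 21]
  Split: [19, 14, 2] -> [19] and [14, 2]
    Split: [14, 2] -> [14] and [2]
    Merge: [14] + [2] -> [2, 14]
  Merge: [19] + [2, 14] -> [2, 14, 19]
  Split: [5, 21, 21] -> [5] and [21, 21]
    Split: [21, 21] -> [21] and [21]
    Merge: [21] + [21] -> [21, 21]
  Merge: [5] + [21, 21] -> [5, 21, 21]
Merge: [2, 14, 19] + [5, 21, 21] -> [2, 5, 14, 19, 21, 21]

Final sorted array: [2, 5, 14, 19, 21, 21]

The merge sort proceeds by recursively splitting the array and merging sorted halves.
After all merges, the sorted array is [2, 5, 14, 19, 21, 21].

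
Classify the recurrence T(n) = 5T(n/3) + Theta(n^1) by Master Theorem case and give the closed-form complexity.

Master Theorem for T(n) = 5T(n/3) + O(n^1):

a = 5, b = 3, c = 1
log_b(a) = log_3(5) = 1.4650

Case 1: c = 1 < log_3(5) = 1.4650
T(n) = O(n^(log_3 5))

For T(n) = 5T(n/3) + O(n^1): log_3(5) = 1.4650. This is Case 1 of the Master Theorem (c < log_b(a), work dominated by leaves), giving O(n^(log_3 5)).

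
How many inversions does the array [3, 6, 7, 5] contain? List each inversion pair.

Finding inversions in [3, 6, 7, 5]:

(1, 3): arr[1]=6 > arr[3]=5
(2, 3): arr[2]=7 > arr[3]=5

Total inversions: 2

The array has 2 inversion(s): (1,3), (2,3). Each pair (i,j) satisfies i < j and arr[i] > arr[j].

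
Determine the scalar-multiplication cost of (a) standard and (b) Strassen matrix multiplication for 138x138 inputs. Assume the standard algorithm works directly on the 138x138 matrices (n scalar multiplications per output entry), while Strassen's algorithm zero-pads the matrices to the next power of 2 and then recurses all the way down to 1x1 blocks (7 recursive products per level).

Matrix multiplication for 138x138 matrices:

Strassen's algorithm requires power-of-2 dimensions. Pad 138x138 to 256x256 (next power of 2).

Standard algorithm: 138^3 = 2628072 multiplications
Strassen's algorithm: 7^(log2(256)) = 7^8 = 5764801 multiplications
Difference: 2628072 - 5764801 = -3136729 (Strassen uses MORE here due to padding overhead — for small or just-over-power-of-2 n, padding can outweigh the per-level savings)

Standard: 2628072 multiplications (138^3). Strassen: 5764801 multiplications (7^8, after padding to 256x256). Strassen reduces 8 recursive multiplications to 7 at each level.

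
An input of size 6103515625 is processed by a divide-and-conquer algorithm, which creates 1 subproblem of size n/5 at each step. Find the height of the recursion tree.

For divide and conquer with division factor 5:

Problem sizes at each level:
Level 0: 6103515625
Level 1: 1220703125
Level 2: 244140625
Level 3: 48828125
Level 4: 9765625
Level 5: 1953125
Level 6: 390625
Level 7: 78125
Level 8: 15625
Level 9: 3125
Level 10: 625
Level 11: 125
Level 12: 25
Level 13: 5
Level 14: 1

The root is level 0 and the size-1 base case is level 14 (the tree spans levels 0 through 14, i.e. 15 levels counting the root), so the depth is the number of divisions: log_5(6103515625) = 14

The recursion tree depth is log_5(6103515625) = 14. At each level, the problem size is divided by 5, so it takes 14 divisions to reduce to a base case of size 1. The algorithm makes 1 recursive call at each level.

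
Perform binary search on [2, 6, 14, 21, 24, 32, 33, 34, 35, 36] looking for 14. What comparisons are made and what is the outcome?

Binary search for 14 in [2, 6, 14, 21, 24, 32, 33, 34, 35, 36]:

lo=0, hi=9, mid=4, arr[mid]=24 -> 24 > 14, search left half
lo=0, hi=3, mid=1, arr[mid]=6 -> 6 < 14, search right half
lo=2, hi=3, mid=2, arr[mid]=14 -> Found target at index 2!

Binary search finds 14 at index 2 after 3 comparisons. The search repeatedly halves the search space by comparing with the middle element.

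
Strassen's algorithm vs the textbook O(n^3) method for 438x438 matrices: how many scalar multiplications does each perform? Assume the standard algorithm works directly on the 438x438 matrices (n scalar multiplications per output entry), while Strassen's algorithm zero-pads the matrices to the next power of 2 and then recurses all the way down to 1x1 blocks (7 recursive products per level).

Matrix multiplication for 438x438 matrices:

Strassen's algorithm requires power-of-2 dimensions. Pad 438x438 to 512x512 (next power of 2).

Standard algorithm: 438^3 = 84027672 multiplications
Strassen's algorithm: 7^(log2(512)) = 7^9 = 40353607 multiplications
Savings: 84027672 - 40353607 = 43674065 multiplications

Standard: 84027672 multiplications (438^3). Strassen: 40353607 multiplications (7^9, after padding to 512x512). Strassen reduces 8 recursive multiplications to 7 at each level.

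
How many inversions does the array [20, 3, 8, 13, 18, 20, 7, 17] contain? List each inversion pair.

Finding inversions in [20, 3, 8, 13, 18, 20, 7, 17]:

(0, 1): arr[0]=20 > arr[1]=3
(0, 2): arr[0]=20 > arr[2]=8
(0, 3): arr[0]=20 > arr[3]=13
(0, 4): arr[0]=20 > arr[4]=18
(0, 6): arr[0]=20 > arr[6]=7
(0, 7): arr[0]=20 > arr[7]=17
(2, 6): arr[2]=8 > arr[6]=7
(3, 6): arr[3]=13 > arr[6]=7
(4, 6): arr[4]=18 > arr[6]=7
(4, 7): arr[4]=18 > arr[7]=17
(5, 6): arr[5]=20 > arr[6]=7
(5, 7): arr[5]=20 > arr[7]=17

Total inversions: 12

The array has 12 inversion(s): (0,1), (0,2), (0,3), (0,4), (0,6), (0,7), (2,6), (3,6), (4,6), (4,7), (5,6), (5,7). Each pair (i,j) satisfies i < j and arr[i] > arr[j].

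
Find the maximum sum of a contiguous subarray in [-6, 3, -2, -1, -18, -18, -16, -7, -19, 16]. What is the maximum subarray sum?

Using Kadane's algorithm on [-6, 3, -2, -1, -18, -18, -16, -7, -19, 16]:

Scanning through the array:
Position 1 (value 3): max_ending_here = 3, max_so_far = 3
Position 2 (value -2): max_ending_here = 1, max_so_far = 3
Position 3 (value -1): max_ending_here = 0, max_so_far = 3
Position 4 (value -18): max_ending_here = -18, max_so_far = 3
Position 5 (value -18): max_ending_here = -18, max_so_far = 3
Position 6 (value -16): max_ending_here = -16, max_so_far = 3
Position 7 (value -7): max_ending_here = -7, max_so_far = 3
Position 8 (value -19): max_ending_here = -19, max_so_far = 3
Position 9 (value 16): max_ending_here = 16, max_so_far = 16

Maximum subarray: [16]
Maximum sum: 16

The maximum subarray is [16] with sum 16. This subarray runs from index 9 to index 9.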